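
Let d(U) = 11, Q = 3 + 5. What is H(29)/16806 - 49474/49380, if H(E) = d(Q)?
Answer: -11540512/11526115 ≈ -1.0012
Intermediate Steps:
Q = 8
H(E) = 11
H(29)/16806 - 49474/49380 = 11/16806 - 49474/49380 = 11*(1/16806) - 49474*1/49380 = 11/16806 - 24737/24690 = -11540512/11526115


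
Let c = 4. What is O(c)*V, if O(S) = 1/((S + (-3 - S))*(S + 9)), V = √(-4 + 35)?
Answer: -√31/39 ≈ -0.14276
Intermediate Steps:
V = √31 ≈ 5.5678
O(S) = 1/(-27 - 3*S) (O(S) = 1/(-3*(9 + S)) = 1/(-27 - 3*S))
O(c)*V = (-1/(27 + 3*4))*√31 = (-1/(27 + 12))*√31 = (-1/39)*√31 = (-1*1/39)*√31 = -√31/39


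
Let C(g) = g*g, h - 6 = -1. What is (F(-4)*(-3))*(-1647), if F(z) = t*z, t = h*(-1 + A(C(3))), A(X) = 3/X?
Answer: 65880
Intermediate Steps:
h = 5 (h = 6 - 1 = 5)
C(g) = g**2
t = -10/3 (t = 5*(-1 + 3/(3**2)) = 5*(-1 + 3/9) = 5*(-1 + 3*(1/9)) = 5*(-1 + 1/3) = 5*(-2/3) = -10/3 ≈ -3.3333)
F(z) = -10*z/3
(F(-4)*(-3))*(-1647) = (-10/3*(-4)*(-3))*(-1647) = ((40/3)*(-3))*(-1647) = -40*(-1647) = 65880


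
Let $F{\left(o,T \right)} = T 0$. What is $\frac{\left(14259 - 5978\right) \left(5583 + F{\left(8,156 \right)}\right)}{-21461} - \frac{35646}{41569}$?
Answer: $- \frac{174783383463}{81101119} \approx -2155.1$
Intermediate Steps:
$F{\left(o,T \right)} = 0$
$\frac{\left(14259 - 5978\right) \left(5583 + F{\left(8,156 \right)}\right)}{-21461} - \frac{35646}{41569} = \frac{\left(14259 - 5978\right) \left(5583 + 0\right)}{-21461} - \frac{35646}{41569} = \left(14259 - 5978\right) 5583 \left(- \frac{1}{21461}\right) - \frac{35646}{41569} = 8281 \cdot 5583 \left(- \frac{1}{21461}\right) - \frac{35646}{41569} = 46232823 \left(- \frac{1}{21461}\right) - \frac{35646}{41569} = - \frac{46232823}{21461} - \frac{35646}{41569} = - \frac{174783383463}{81101119}$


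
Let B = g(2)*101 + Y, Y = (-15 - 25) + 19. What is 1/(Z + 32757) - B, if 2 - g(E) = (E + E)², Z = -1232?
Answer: 45238376/31525 ≈ 1435.0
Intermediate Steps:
g(E) = 2 - 4*E² (g(E) = 2 - (E + E)² = 2 - (2*E)² = 2 - 4*E²)
Y = -21 (Y = -40 + 19 = -21)
B = -1435 (B = (2 - 4*2²)*101 - 21 = (2 - 4*4)*101 - 21 = (2 - 16)*101 - 21 = -14*101 - 21 = -1414 - 21 = -1435)
1/(Z + 32757) - B = 1/(-1232 + 32757) - 1*(-1435) = 1/31525 + 1435 = 45238376/31525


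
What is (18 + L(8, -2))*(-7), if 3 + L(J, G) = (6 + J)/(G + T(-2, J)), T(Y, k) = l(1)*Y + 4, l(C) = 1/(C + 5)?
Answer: -819/5 ≈ -163.80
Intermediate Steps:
l(C) = 1/(5 + C)
T(Y, k) = 4 + Y/6 (T(Y, k) = Y/(5 + 1) + 4 = Y/6 + 4 = 4 + Y/6)
L(J, G) = -3 + (6 + J)/(11/3 + G) (L(J, G) = -3 + (6 + J)/(G + (4 + (⅙)*(-2))) = -3 + (6 + J)/(G + (4 - ⅓)) = -3 + (6 + J)/(G + 11/3) = -3 + (6 + J)/(11/3 + G))
(18 + L(8, -2))*(-7) = (18 + 3*(-5 + 8 - 3*(-2))/(11 + 3*(-2)))*(-7) = (18 + 3*(-5 + 8 + 6)/(11 - 6))*(-7) = (18 + 3*9/5)*(-7) = (18 + 3*(⅕)*9)*(-7) = (18 + 27/5)*(-7) = (117/5)*(-7) = -819/5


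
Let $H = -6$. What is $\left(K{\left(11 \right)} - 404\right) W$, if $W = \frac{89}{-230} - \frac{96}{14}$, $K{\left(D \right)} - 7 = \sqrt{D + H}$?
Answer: $\frac{4630211}{1610} - \frac{11663 \sqrt{5}}{1610} \approx 2859.7$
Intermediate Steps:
$K{\left(D \right)} = 7 + \sqrt{-6 + D}$ ($K{\left(D \right)} = 7 + \sqrt{D - 6} = 7 + \sqrt{-6 + D}$)
$W = - \frac{11663}{1610}$ ($W = 89 \left(- \frac{1}{230}\right) - \frac{48}{7} = - \frac{89}{230} - \frac{48}{7} = - \frac{11663}{1610} \approx -7.2441$)
$\left(K{\left(11 \right)} - 404\right) W = \left(\left(7 + \sqrt{-6 + 11}\right) - 404\right) \left(- \frac{11663}{1610}\right) = \left(\left(7 + \sqrt{5}\right) - 404\right) \left(- \frac{11663}{1610}\right) = \left(-397 + \sqrt{5}\right) \left(- \frac{11663}{1610}\right) = \frac{4630211}{1610} - \frac{11663 \sqrt{5}}{1610}$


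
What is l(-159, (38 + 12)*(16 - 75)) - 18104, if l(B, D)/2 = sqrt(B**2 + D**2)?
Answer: -18104 + 2*sqrt(8727781) ≈ -12195.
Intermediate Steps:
l(B, D) = 2*sqrt(B**2 + D**2)
l(-159, (38 + 12)*(16 - 75)) - 18104 = 2*sqrt((-159)**2 + ((38 + 12)*(16 - 75))**2) - 18104 = 2*sqrt(25281 + (50*(-59))**2) - 18104 = 2*sqrt(25281 + (-2950)**2) - 18104 = 2*sqrt(25281 + 8702500) - 18104 = 2*sqrt(8727781) - 18104 = -18104 + 2*sqrt(8727781)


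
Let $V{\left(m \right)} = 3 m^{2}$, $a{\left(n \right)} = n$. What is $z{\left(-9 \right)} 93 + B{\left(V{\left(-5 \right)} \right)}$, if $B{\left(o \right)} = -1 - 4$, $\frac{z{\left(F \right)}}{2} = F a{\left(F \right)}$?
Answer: $15061$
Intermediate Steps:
$z{\left(F \right)} = 2 F^{2}$ ($z{\left(F \right)} = 2 F F = 2 F^{2}$)
$B{\left(o \right)} = -5$
$z{\left(-9 \right)} 93 + B{\left(V{\left(-5 \right)} \right)} = 2 \left(-9\right)^{2} \cdot 93 - 5 = 2 \cdot 81 \cdot 93 - 5 = 162 \cdot 93 - 5 = 15066 - 5 = 15061$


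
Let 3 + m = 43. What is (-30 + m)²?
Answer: 100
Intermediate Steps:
m = 40 (m = -3 + 43 = 40)
(-30 + m)² = (-30 + 40)² = 10² = 100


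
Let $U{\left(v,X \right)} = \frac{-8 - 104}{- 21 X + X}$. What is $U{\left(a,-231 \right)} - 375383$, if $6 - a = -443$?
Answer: $- \frac{61938199}{165} \approx -3.7538 \cdot 10^{5}$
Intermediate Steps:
$a = 449$ ($a = 6 - -443 = 6 + 443 = 449$)
$U{\left(v,X \right)} = \frac{28}{5 X}$ ($U{\left(v,X \right)} = \frac{-8 - 104}{\left(-20\right) X} = - 112 \left(- \frac{1}{20 X}\right) = \frac{28}{5 X}$)
$U{\left(a,-231 \right)} - 375383 = \frac{28}{5 \left(-231\right)} - 375383 = \frac{28}{5} \left(- \frac{1}{231}\right) - 375383 = - \frac{4}{165} - 375383 = - \frac{61938199}{165}$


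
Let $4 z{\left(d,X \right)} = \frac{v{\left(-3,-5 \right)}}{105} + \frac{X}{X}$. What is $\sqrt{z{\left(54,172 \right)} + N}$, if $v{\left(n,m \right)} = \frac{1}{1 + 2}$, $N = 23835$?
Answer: $\frac{2 \sqrt{65695910}}{105} \approx 154.39$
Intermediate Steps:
$v{\left(n,m \right)} = \frac{1}{3}$
$z{\left(d,X \right)} = \frac{79}{315}$ ($z{\left(d,X \right)} = \frac{\frac{1}{3 \cdot 105} + \frac{X}{X}}{4} = \frac{\frac{1}{3} \cdot \frac{1}{105} + 1}{4} = \frac{\frac{1}{315} + 1}{4} = \frac{1}{4} \cdot \frac{316}{315} = \frac{79}{315}$)
$\sqrt{z{\left(54,172 \right)} + N} = \sqrt{\frac{79}{315} + 23835} = \sqrt{\frac{7508104}{315}} = \frac{2 \sqrt{65695910}}{105}$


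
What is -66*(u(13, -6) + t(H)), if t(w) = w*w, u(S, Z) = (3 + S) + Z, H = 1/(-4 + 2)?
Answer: -1353/2 ≈ -676.50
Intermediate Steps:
H = -½ (H = 1/(-2) = -½ ≈ -0.50000)
u(S, Z) = 3 + S + Z
t(w) = w²
-66*(u(13, -6) + t(H)) = -66*((3 + 13 - 6) + (-½)²) = -66*(10 + ¼) = -66*41/4 = -1353/2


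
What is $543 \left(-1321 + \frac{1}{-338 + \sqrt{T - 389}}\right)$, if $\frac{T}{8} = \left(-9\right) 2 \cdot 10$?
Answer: $- \frac{27753231551}{38691} - \frac{181 i \sqrt{1829}}{38691} \approx -7.1731 \cdot 10^{5} - 0.20007 i$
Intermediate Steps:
$T = -1440$ ($T = 8 \left(-9\right) 2 \cdot 10 = 8 \left(\left(-18\right) 10\right) = 8 \left(-180\right) = -1440$)
$543 \left(-1321 + \frac{1}{-338 + \sqrt{T - 389}}\right) = 543 \left(-1321 + \frac{1}{-338 + \sqrt{-1440 - 389}}\right) = 543 \left(-1321 + \frac{1}{-338 + \sqrt{-1829}}\right) = 543 \left(-1321 + \frac{1}{-338 + i \sqrt{1829}}\right) = -717303 + \frac{543}{-338 + i \sqrt{1829}}$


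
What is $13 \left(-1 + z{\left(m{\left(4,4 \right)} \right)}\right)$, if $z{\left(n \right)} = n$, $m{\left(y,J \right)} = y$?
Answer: $39$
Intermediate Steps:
$13 \left(-1 + z{\left(m{\left(4,4 \right)} \right)}\right) = 13 \left(-1 + 4\right) = 13 \cdot 3 = 39$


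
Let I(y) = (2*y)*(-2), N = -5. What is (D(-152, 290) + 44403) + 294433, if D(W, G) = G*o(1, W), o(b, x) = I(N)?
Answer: 344636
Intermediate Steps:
I(y) = -4*y
o(b, x) = 20 (o(b, x) = -4*(-5) = 20)
D(W, G) = 20*G (D(W, G) = G*20 = 20*G)
(D(-152, 290) + 44403) + 294433 = (20*290 + 44403) + 294433 = (5800 + 44403) + 294433 = 50203 + 294433 = 344636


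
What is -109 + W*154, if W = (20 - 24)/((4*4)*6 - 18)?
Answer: -4559/39 ≈ -116.90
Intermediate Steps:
W = -2/39 (W = -4/(16*6 - 18) = -4/(96 - 18) = -4/78 = -4*1/78 = -2/39 ≈ -0.051282)
-109 + W*154 = -109 - 2/39*154 = -109 - 308/39 = -4559/39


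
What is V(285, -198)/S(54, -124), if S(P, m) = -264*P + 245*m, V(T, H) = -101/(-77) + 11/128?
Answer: -13775/439932416 ≈ -3.1312e-5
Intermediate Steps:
V(T, H) = 13775/9856 (V(T, H) = -101*(-1/77) + 11*(1/128) = 101/77 + 11/128 = 13775/9856)
V(285, -198)/S(54, -124) = 13775/(9856*(-264*54 + 245*(-124))) = 13775/(9856*(-14256 - 30380)) = (13775/9856)/(-44636) = (13775/9856)*(-1/44636) = -13775/439932416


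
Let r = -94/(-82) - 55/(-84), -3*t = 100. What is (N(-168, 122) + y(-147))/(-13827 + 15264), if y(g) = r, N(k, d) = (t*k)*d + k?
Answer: 2352368411/4949028 ≈ 475.32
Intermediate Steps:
t = -100/3 (t = -⅓*100 = -100/3 ≈ -33.333)
r = 6203/3444 (r = -94*(-1/82) - 55*(-1/84) = 47/41 + 55/84 = 6203/3444 ≈ 1.8011)
N(k, d) = k - 100*d*k/3 (N(k, d) = (-100*k/3)*d + k = -100*d*k/3 + k = k - 100*d*k/3)
y(g) = 6203/3444
(N(-168, 122) + y(-147))/(-13827 + 15264) = ((⅓)*(-168)*(3 - 100*122) + 6203/3444)/(-13827 + 15264) = ((⅓)*(-168)*(3 - 12200) + 6203/3444)/1437 = ((⅓)*(-168)*(-12197) + 6203/3444)*(1/1437) = (683032 + 6203/3444)*(1/1437) = (2352368411/3444)*(1/1437) = 2352368411/4949028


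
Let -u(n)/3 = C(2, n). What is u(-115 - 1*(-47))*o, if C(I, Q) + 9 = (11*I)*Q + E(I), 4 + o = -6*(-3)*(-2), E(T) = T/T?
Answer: -180480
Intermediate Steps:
E(T) = 1
o = -40 (o = -4 - 6*(-3)*(-2) = -4 - (-18)*(-2) = -4 - 1*36 = -4 - 36 = -40)
C(I, Q) = -8 + 11*I*Q (C(I, Q) = -9 + ((11*I)*Q + 1) = -9 + (11*I*Q + 1) = -9 + (1 + 11*I*Q) = -8 + 11*I*Q)
u(n) = 24 - 66*n (u(n) = -3*(-8 + 11*2*n) = -3*(-8 + 22*n) = 24 - 66*n)
u(-115 - 1*(-47))*o = (24 - 66*(-115 - 1*(-47)))*(-40) = (24 - 66*(-115 + 47))*(-40) = (24 - 66*(-68))*(-40) = (24 + 4488)*(-40) = 4512*(-40) = -180480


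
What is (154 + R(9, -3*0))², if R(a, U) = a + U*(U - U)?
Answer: 26569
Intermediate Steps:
R(a, U) = a (R(a, U) = a + U*0 = a + 0 = a)
(154 + R(9, -3*0))² = (154 + 9)² = 163² = 26569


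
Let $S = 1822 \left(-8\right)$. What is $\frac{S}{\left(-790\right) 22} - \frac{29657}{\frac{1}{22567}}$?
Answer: $- \frac{2907976056411}{4345} \approx -6.6927 \cdot 10^{8}$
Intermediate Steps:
$S = -14576$
$\frac{S}{\left(-790\right) 22} - \frac{29657}{\frac{1}{22567}} = - \frac{14576}{\left(-790\right) 22} - \frac{29657}{\frac{1}{22567}} = - \frac{14576}{-17380} - 29657 \frac{1}{\frac{1}{22567}} = \left(-14576\right) \left(- \frac{1}{17380}\right) - 669269519 = \frac{3644}{4345} - 669269519 = - \frac{2907976056411}{4345}$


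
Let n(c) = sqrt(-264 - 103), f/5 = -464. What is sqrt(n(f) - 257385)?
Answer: sqrt(-257385 + I*sqrt(367)) ≈ 0.019 + 507.33*I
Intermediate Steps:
f = -2320 (f = 5*(-464) = -2320)
n(c) = I*sqrt(367) (n(c) = sqrt(-367) = I*sqrt(367))
sqrt(n(f) - 257385) = sqrt(I*sqrt(367) - 257385) = sqrt(-257385 + I*sqrt(367))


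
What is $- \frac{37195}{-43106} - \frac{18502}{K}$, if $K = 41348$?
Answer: $\frac{92548956}{222793361} \approx 0.4154$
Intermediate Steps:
$- \frac{37195}{-43106} - \frac{18502}{K} = - \frac{37195}{-43106} - \frac{18502}{41348} = \left(-37195\right) \left(- \frac{1}{43106}\right) - \frac{9251}{20674} = \frac{37195}{43106} - \frac{9251}{20674} = \frac{92548956}{222793361}$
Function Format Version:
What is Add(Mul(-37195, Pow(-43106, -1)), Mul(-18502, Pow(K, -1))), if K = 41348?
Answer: Rational(92548956, 222793361) ≈ 0.41540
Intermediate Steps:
Add(Mul(-37195, Pow(-43106, -1)), Mul(-18502, Pow(K, -1))) = Add(Mul(-37195, Pow(-43106, -1)), Mul(-18502, Pow(41348, -1))) = Add(Mul(-37195, Rational(-1, 43106)), Mul(-18502, Rational(1, 41348))) = Add(Rational(37195, 43106), Rational(-9251, 20674)) = Rational(92548956, 222793361)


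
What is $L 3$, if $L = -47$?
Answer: $-141$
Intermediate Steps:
$L 3 = \left(-47\right) 3 = -141$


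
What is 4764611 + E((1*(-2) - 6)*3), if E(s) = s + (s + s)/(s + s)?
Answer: 4764588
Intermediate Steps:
E(s) = 1 + s (E(s) = s + (2*s)/((2*s)) = s + (2*s)*(1/(2*s)) = s + 1 = 1 + s)
4764611 + E((1*(-2) - 6)*3) = 4764611 + (1 + (1*(-2) - 6)*3) = 4764611 + (1 + (-2 - 6)*3) = 4764611 + (1 - 8*3) = 4764611 + (1 - 24) = 4764611 - 23 = 4764588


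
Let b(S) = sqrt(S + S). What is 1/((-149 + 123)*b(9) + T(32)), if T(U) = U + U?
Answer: -8/1009 - 39*sqrt(2)/4036 ≈ -0.021594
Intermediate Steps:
T(U) = 2*U
b(S) = sqrt(2)*sqrt(S) (b(S) = sqrt(2*S) = sqrt(2)*sqrt(S))
1/((-149 + 123)*b(9) + T(32)) = 1/((-149 + 123)*(sqrt(2)*sqrt(9)) + 2*32) = 1/(-26*sqrt(2)*3 + 64) = 1/(-78*sqrt(2) + 64) = 1/(64 - 78*sqrt(2))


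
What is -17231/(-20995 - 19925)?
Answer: 17231/40920 ≈ 0.42109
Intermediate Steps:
-17231/(-20995 - 19925) = -17231/(-40920) = -17231*(-1/40920) = 17231/40920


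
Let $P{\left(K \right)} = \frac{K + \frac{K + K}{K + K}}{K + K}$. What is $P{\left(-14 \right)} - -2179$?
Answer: $\frac{61025}{28} \approx 2179.5$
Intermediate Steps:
$P{\left(K \right)} = \frac{1 + K}{2 K}$ ($P{\left(K \right)} = \frac{K + \frac{2 K}{2 K}}{2 K} = \left(K + 2 K \frac{1}{2 K}\right) \frac{1}{2 K} = \left(K + 1\right) \frac{1}{2 K} = \left(1 + K\right) \frac{1}{2 K} = \frac{1 + K}{2 K}$)
$P{\left(-14 \right)} - -2179 = \frac{1 - 14}{2 \left(-14\right)} - -2179 = \frac{1}{2} \left(- \frac{1}{14}\right) \left(-13\right) + 2179 = \frac{13}{28} + 2179 = \frac{61025}{28}$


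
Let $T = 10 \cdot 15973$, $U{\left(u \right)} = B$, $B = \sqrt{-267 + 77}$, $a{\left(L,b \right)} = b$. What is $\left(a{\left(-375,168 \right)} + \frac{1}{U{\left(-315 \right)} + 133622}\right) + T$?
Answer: $\frac{1427476529194037}{8927419537} - \frac{i \sqrt{190}}{17854839074} \approx 1.599 \cdot 10^{5} - 7.7201 \cdot 10^{-10} i$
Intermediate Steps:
$B = i \sqrt{190}$ ($B = \sqrt{-190} = i \sqrt{190} \approx 13.784 i$)
$U{\left(u \right)} = i \sqrt{190}$
$T = 159730$
$\left(a{\left(-375,168 \right)} + \frac{1}{U{\left(-315 \right)} + 133622}\right) + T = \left(168 + \frac{1}{i \sqrt{190} + 133622}\right) + 159730 = \left(168 + \frac{1}{133622 + i \sqrt{190}}\right) + 159730 = 159898 + \frac{1}{133622 + i \sqrt{190}}$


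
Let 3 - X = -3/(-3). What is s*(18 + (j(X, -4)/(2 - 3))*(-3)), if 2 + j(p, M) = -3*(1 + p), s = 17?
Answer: -255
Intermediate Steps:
X = 2 (X = 3 - (-3)/(-3) = 3 - (-3)*(-1)/3 = 3 - 1*1 = 3 - 1 = 2)
j(p, M) = -5 - 3*p (j(p, M) = -2 - 3*(1 + p) = -2 + (-3 - 3*p) = -5 - 3*p)
s*(18 + (j(X, -4)/(2 - 3))*(-3)) = 17*(18 + ((-5 - 3*2)/(2 - 3))*(-3)) = 17*(18 + ((-5 - 6)/(-1))*(-3)) = 17*(18 - 11*(-1)*(-3)) = 17*(18 + 11*(-3)) = 17*(18 - 33) = 17*(-15) = -255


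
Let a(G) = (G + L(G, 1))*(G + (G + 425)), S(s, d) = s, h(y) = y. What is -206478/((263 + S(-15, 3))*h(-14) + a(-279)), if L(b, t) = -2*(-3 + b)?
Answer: 206478/41377 ≈ 4.9902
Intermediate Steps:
L(b, t) = 6 - 2*b
a(G) = (6 - G)*(425 + 2*G) (a(G) = (G + (6 - 2*G))*(G + (G + 425)) = (6 - G)*(G + (425 + G)) = (6 - G)*(425 + 2*G))
-206478/((263 + S(-15, 3))*h(-14) + a(-279)) = -206478/((263 - 15)*(-14) + (2550 - 413*(-279) - 2*(-279)**2)) = -206478/(248*(-14) + (2550 + 115227 - 2*77841)) = -206478/(-3472 + (2550 + 115227 - 155682)) = -206478/(-3472 - 37905) = -206478/(-41377) = -206478*(-1/41377) = 206478/41377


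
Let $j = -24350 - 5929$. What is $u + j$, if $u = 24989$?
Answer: $-5290$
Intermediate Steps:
$j = -30279$
$u + j = 24989 - 30279 = -5290$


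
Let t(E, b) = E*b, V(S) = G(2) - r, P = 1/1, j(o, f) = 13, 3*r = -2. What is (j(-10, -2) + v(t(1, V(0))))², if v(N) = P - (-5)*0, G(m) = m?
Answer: 196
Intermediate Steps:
r = -⅔ (r = (⅓)*(-2) = -⅔ ≈ -0.66667)
P = 1
V(S) = 8/3 (V(S) = 2 - 1*(-⅔) = 2 + ⅔ = 8/3)
v(N) = 1 (v(N) = 1 - (-5)*0 = 1 - 1*0 = 1 + 0 = 1)
(j(-10, -2) + v(t(1, V(0))))² = (13 + 1)² = 14² = 196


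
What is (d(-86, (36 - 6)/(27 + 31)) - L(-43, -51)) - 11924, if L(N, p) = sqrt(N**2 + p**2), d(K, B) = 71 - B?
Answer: -343752/29 - 5*sqrt(178) ≈ -11920.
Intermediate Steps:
(d(-86, (36 - 6)/(27 + 31)) - L(-43, -51)) - 11924 = ((71 - (36 - 6)/(27 + 31)) - sqrt((-43)**2 + (-51)**2)) - 11924 = ((71 - 30/58) - sqrt(1849 + 2601)) - 11924 = ((71 - 30/58) - sqrt(4450)) - 11924 = ((71 - 1*15/29) - 5*sqrt(178)) - 11924 = ((71 - 15/29) - 5*sqrt(178)) - 11924 = (2044/29 - 5*sqrt(178)) - 11924 = -343752/29 - 5*sqrt(178)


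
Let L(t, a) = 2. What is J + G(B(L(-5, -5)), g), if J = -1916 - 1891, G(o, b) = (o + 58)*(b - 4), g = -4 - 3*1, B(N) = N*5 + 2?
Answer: -4577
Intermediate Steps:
B(N) = 2 + 5*N (B(N) = 5*N + 2 = 2 + 5*N)
g = -7 (g = -4 - 3 = -7)
G(o, b) = (-4 + b)*(58 + o) (G(o, b) = (58 + o)*(-4 + b) = (-4 + b)*(58 + o))
J = -3807
J + G(B(L(-5, -5)), g) = -3807 + (-232 - 4*(2 + 5*2) + 58*(-7) - 7*(2 + 5*2)) = -3807 + (-232 - 4*(2 + 10) - 406 - 7*(2 + 10)) = -3807 + (-232 - 4*12 - 406 - 7*12) = -3807 + (-232 - 48 - 406 - 84) = -3807 - 770 = -4577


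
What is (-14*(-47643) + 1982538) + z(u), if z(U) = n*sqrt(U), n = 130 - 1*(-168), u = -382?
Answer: 2649540 + 298*I*sqrt(382) ≈ 2.6495e+6 + 5824.4*I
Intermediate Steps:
n = 298 (n = 130 + 168 = 298)
z(U) = 298*sqrt(U)
(-14*(-47643) + 1982538) + z(u) = (-14*(-47643) + 1982538) + 298*sqrt(-382) = (667002 + 1982538) + 298*(I*sqrt(382)) = 2649540 + 298*I*sqrt(382)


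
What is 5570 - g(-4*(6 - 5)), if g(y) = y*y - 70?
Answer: 5624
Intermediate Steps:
g(y) = -70 + y² (g(y) = y² - 70 = -70 + y²)
5570 - g(-4*(6 - 5)) = 5570 - (-70 + (-4*(6 - 5))²) = 5570 - (-70 + (-4*1)²) = 5570 - (-70 + (-4)²) = 5570 - (-70 + 16) = 5570 - 1*(-54) = 5570 + 54 = 5624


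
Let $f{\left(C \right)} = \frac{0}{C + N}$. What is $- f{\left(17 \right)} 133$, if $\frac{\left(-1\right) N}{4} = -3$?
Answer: $0$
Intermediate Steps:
$N = 12$ ($N = \left(-4\right) \left(-3\right) = 12$)
$f{\left(C \right)} = 0$ ($f{\left(C \right)} = \frac{0}{C + 12} = \frac{0}{12 + C} = 0$)
$- f{\left(17 \right)} 133 = \left(-1\right) 0 \cdot 133 = 0 \cdot 133 = 0$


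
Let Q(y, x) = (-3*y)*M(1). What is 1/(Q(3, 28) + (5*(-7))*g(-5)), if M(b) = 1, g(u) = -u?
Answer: -1/184 ≈ -0.0054348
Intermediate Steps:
Q(y, x) = -3*y (Q(y, x) = -3*y*1 = -3*y)
1/(Q(3, 28) + (5*(-7))*g(-5)) = 1/(-3*3 + (5*(-7))*(-1*(-5))) = 1/(-9 - 35*5) = 1/(-9 - 175) = 1/(-184) = -1/184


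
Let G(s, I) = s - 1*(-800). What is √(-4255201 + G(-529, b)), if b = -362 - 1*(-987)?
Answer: 9*I*√52530 ≈ 2062.8*I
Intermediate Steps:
b = 625 (b = -362 + 987 = 625)
G(s, I) = 800 + s (G(s, I) = s + 800 = 800 + s)
√(-4255201 + G(-529, b)) = √(-4255201 + (800 - 529)) = √(-4255201 + 271) = √(-4254930) = 9*I*√52530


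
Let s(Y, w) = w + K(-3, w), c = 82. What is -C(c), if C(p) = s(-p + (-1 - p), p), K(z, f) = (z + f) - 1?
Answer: -160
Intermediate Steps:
K(z, f) = -1 + f + z (K(z, f) = (f + z) - 1 = -1 + f + z)
s(Y, w) = -4 + 2*w (s(Y, w) = w + (-1 + w - 3) = w + (-4 + w) = -4 + 2*w)
C(p) = -4 + 2*p
-C(c) = -(-4 + 2*82) = -(-4 + 164) = -1*160 = -160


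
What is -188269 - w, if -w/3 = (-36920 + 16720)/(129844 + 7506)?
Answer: -517176155/2747 ≈ -1.8827e+5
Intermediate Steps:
w = 1212/2747 (w = -3*(-36920 + 16720)/(129844 + 7506) = -(-60600)/137350 = -3*(-404/2747) = 1212/2747 ≈ 0.44121)
-188269 - w = -188269 - 1*1212/2747 = -188269 - 1212/2747 = -517176155/2747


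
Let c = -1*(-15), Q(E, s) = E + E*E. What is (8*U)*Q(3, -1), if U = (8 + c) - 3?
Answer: 1920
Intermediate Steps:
Q(E, s) = E + E**2
c = 15
U = 20 (U = (8 + 15) - 3 = 23 - 3 = 20)
(8*U)*Q(3, -1) = (8*20)*(3*(1 + 3)) = 160*(3*4) = 160*12 = 1920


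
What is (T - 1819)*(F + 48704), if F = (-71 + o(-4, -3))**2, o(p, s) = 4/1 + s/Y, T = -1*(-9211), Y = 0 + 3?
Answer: 394200576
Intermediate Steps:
Y = 3
T = 9211
o(p, s) = 4 + s/3 (o(p, s) = 4/1 + s/3 = 4*1 + s*(1/3) = 4 + s/3)
F = 4624 (F = (-71 + (4 + (1/3)*(-3)))**2 = (-71 + (4 - 1))**2 = (-71 + 3)**2 = (-68)**2 = 4624)
(T - 1819)*(F + 48704) = (9211 - 1819)*(4624 + 48704) = 7392*53328 = 394200576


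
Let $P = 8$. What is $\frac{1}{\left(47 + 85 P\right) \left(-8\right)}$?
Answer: $- \frac{1}{5816} \approx -0.00017194$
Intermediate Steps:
$\frac{1}{\left(47 + 85 P\right) \left(-8\right)} = \frac{1}{\left(47 + 85 \cdot 8\right) \left(-8\right)} = \frac{1}{\left(47 + 680\right) \left(-8\right)} = \frac{1}{727 \left(-8\right)} = \frac{1}{-5816} = - \frac{1}{5816}$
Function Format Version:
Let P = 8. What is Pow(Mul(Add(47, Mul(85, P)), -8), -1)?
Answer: Rational(-1, 5816) ≈ -0.00017194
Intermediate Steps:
Pow(Mul(Add(47, Mul(85, P)), -8), -1) = Pow(Mul(Add(47, Mul(85, 8)), -8), -1) = Pow(Mul(Add(47, 680), -8), -1) = Pow(Mul(727, -8), -1) = Pow(-5816, -1) = Rational(-1, 5816)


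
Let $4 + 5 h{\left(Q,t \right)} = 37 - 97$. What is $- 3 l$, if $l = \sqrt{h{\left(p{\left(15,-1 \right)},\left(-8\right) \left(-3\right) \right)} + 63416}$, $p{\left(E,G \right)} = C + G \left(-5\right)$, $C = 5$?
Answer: $- \frac{18 \sqrt{44030}}{5} \approx -755.4$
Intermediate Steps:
$p{\left(E,G \right)} = 5 - 5 G$ ($p{\left(E,G \right)} = 5 + G \left(-5\right) = 5 - 5 G$)
$h{\left(Q,t \right)} = - \frac{64}{5}$ ($h{\left(Q,t \right)} = - \frac{4}{5} + \frac{37 - 97}{5} = - \frac{4}{5} + \frac{1}{5} \left(-60\right) = - \frac{4}{5} - 12 = - \frac{64}{5}$)
$l = \frac{6 \sqrt{44030}}{5}$ ($l = \sqrt{- \frac{64}{5} + 63416} = \sqrt{\frac{317016}{5}} = \frac{6 \sqrt{44030}}{5} \approx 251.8$)
$- 3 l = - 3 \frac{6 \sqrt{44030}}{5} = - \frac{18 \sqrt{44030}}{5}$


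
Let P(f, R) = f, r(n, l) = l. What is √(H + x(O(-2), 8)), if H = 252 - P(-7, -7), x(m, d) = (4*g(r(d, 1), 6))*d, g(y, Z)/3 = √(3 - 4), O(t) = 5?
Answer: √(259 + 96*I) ≈ 16.359 + 2.9342*I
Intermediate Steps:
g(y, Z) = 3*I (g(y, Z) = 3*√(3 - 4) = 3*√(-1) = 3*I)
x(m, d) = 12*I*d (x(m, d) = (4*(3*I))*d = (12*I)*d = 12*I*d)
H = 259 (H = 252 - 1*(-7) = 252 + 7 = 259)
√(H + x(O(-2), 8)) = √(259 + 12*I*8) = √(259 + 96*I)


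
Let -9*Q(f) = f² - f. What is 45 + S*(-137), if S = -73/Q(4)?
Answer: -29823/4 ≈ -7455.8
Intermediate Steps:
Q(f) = -f²/9 + f/9 (Q(f) = -(f² - f)/9 = -f²/9 + f/9)
S = 219/4 (S = -73*9/(4*(1 - 1*4)) = -73*9/(4*(1 - 4)) = -73/((⅑)*4*(-3)) = -73/(-4/3) = -73*(-¾) = 219/4 ≈ 54.750)
45 + S*(-137) = 45 + (219/4)*(-137) = 45 - 30003/4 = -29823/4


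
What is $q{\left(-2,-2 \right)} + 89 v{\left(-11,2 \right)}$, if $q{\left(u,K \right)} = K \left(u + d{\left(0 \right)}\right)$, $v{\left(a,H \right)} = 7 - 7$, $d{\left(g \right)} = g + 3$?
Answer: $-2$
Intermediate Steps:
$d{\left(g \right)} = 3 + g$
$v{\left(a,H \right)} = 0$ ($v{\left(a,H \right)} = 7 - 7 = 0$)
$q{\left(u,K \right)} = K \left(3 + u\right)$ ($q{\left(u,K \right)} = K \left(u + \left(3 + 0\right)\right) = K \left(u + 3\right) = K \left(3 + u\right)$)
$q{\left(-2,-2 \right)} + 89 v{\left(-11,2 \right)} = - 2 \left(3 - 2\right) + 89 \cdot 0 = \left(-2\right) 1 + 0 = -2 + 0 = -2$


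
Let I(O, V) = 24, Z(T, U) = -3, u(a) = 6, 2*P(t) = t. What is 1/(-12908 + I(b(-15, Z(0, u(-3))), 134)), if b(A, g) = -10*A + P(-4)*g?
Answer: -1/12884 ≈ -7.7616e-5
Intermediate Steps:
P(t) = t/2
b(A, g) = -10*A - 2*g (b(A, g) = -10*A + ((½)*(-4))*g = -10*A - 2*g)
1/(-12908 + I(b(-15, Z(0, u(-3))), 134)) = 1/(-12908 + 24) = 1/(-12884) = -1/12884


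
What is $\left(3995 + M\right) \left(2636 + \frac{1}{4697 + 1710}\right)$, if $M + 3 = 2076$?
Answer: $\frac{102481560004}{6407} \approx 1.5995 \cdot 10^{7}$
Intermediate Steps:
$M = 2073$ ($M = -3 + 2076 = 2073$)
$\left(3995 + M\right) \left(2636 + \frac{1}{4697 + 1710}\right) = \left(3995 + 2073\right) \left(2636 + \frac{1}{4697 + 1710}\right) = 6068 \left(2636 + \frac{1}{6407}\right) = 6068 \cdot \frac{16888853}{6407} = \frac{102481560004}{6407}$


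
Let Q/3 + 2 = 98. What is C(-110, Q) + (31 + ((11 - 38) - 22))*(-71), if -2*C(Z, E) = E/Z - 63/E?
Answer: 4503553/3520 ≈ 1279.4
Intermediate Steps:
Q = 288 (Q = -6 + 3*98 = -6 + 294 = 288)
C(Z, E) = 63/(2*E) - E/(2*Z) (C(Z, E) = -(E/Z - 63/E)/2 = -(-63/E + E/Z)/2 = 63/(2*E) - E/(2*Z))
C(-110, Q) + (31 + ((11 - 38) - 22))*(-71) = ((63/2)/288 - ½*288/(-110)) + (31 + ((11 - 38) - 22))*(-71) = ((63/2)*(1/288) - ½*288*(-1/110)) + (31 + (-27 - 22))*(-71) = (7/64 + 72/55) + (31 - 49)*(-71) = 4993/3520 - 18*(-71) = 4993/3520 + 1278 = 4503553/3520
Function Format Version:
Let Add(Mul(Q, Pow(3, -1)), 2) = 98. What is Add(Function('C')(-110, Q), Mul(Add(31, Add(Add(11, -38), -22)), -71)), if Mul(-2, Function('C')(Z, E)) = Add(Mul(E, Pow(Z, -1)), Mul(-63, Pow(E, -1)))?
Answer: Rational(4503553, 3520) ≈ 1279.4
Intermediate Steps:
Q = 288 (Q = Add(-6, Mul(3, 98)) = Add(-6, 294) = 288)
Function('C')(Z, E) = Add(Mul(Rational(63, 2), Pow(E, -1)), Mul(Rational(-1, 2), E, Pow(Z, -1))) (Function('C')(Z, E) = Mul(Rational(-1, 2), Add(Mul(E, Pow(Z, -1)), Mul(-63, Pow(E, -1)))) = Mul(Rational(-1, 2), Add(Mul(-63, Pow(E, -1)), Mul(E, Pow(Z, -1)))) = Add(Mul(Rational(63, 2), Pow(E, -1)), Mul(Rational(-1, 2), E, Pow(Z, -1))))
Add(Function('C')(-110, Q), Mul(Add(31, Add(Add(11, -38), -22)), -71)) = Add(Add(Mul(Rational(63, 2), Pow(288, -1)), Mul(Rational(-1, 2), 288, Pow(-110, -1))), Mul(Add(31, Add(Add(11, -38), -22)), -71)) = Add(Add(Mul(Rational(63, 2), Rational(1, 288)), Mul(Rational(-1, 2), 288, Rational(-1, 110))), Mul(Add(31, Add(-27, -22)), -71)) = Add(Add(Rational(7, 64), Rational(72, 55)), Mul(Add(31, -49), -71)) = Add(Rational(4993, 3520), Mul(-18, -71)) = Add(Rational(4993, 3520), 1278) = Rational(4503553, 3520)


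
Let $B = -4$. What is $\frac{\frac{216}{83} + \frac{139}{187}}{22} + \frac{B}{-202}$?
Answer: $\frac{5927753}{34487662} \approx 0.17188$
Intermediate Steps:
$\frac{\frac{216}{83} + \frac{139}{187}}{22} + \frac{B}{-202} = \frac{\frac{216}{83} + \frac{139}{187}}{22} - \frac{4}{-202} = \left(216 \cdot \frac{1}{83} + 139 \cdot \frac{1}{187}\right) \frac{1}{22} - - \frac{2}{101} = \left(\frac{216}{83} + \frac{139}{187}\right) \frac{1}{22} + \frac{2}{101} = \frac{51929}{15521} \cdot \frac{1}{22} + \frac{2}{101} = \frac{51929}{341462} + \frac{2}{101} = \frac{5927753}{34487662}$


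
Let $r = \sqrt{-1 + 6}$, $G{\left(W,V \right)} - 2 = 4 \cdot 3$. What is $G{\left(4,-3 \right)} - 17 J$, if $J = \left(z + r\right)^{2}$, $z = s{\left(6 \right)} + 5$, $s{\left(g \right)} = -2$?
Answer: $-224 - 102 \sqrt{5} \approx -452.08$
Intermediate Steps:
$G{\left(W,V \right)} = 14$ ($G{\left(W,V \right)} = 2 + 4 \cdot 3 = 2 + 12 = 14$)
$r = \sqrt{5} \approx 2.2361$
$z = 3$ ($z = -2 + 5 = 3$)
$J = \left(3 + \sqrt{5}\right)^{2} \approx 27.416$
$G{\left(4,-3 \right)} - 17 J = 14 - 17 \left(3 + \sqrt{5}\right)^{2}$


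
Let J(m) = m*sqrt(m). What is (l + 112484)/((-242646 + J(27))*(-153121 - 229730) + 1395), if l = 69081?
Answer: 1874099105036185/958877665071525476622 + 69512341815*sqrt(3)/106541962785725052958 ≈ 1.9556e-6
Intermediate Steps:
J(m) = m**(3/2)
(l + 112484)/((-242646 + J(27))*(-153121 - 229730) + 1395) = (69081 + 112484)/((-242646 + 27**(3/2))*(-153121 - 229730) + 1395) = 181565/((-242646 + 81*sqrt(3))*(-382851) + 1395) = 181565/((92897263746 - 31010931*sqrt(3)) + 1395) = 181565/(92897265141 - 31010931*sqrt(3))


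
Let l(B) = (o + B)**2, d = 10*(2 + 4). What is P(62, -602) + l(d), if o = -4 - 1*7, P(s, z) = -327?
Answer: 2074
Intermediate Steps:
d = 60 (d = 10*6 = 60)
o = -11 (o = -4 - 7 = -11)
l(B) = (-11 + B)**2
P(62, -602) + l(d) = -327 + (-11 + 60)**2 = -327 + 49**2 = -327 + 2401 = 2074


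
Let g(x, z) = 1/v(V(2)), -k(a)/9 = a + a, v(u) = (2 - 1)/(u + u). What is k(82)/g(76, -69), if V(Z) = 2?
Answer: -369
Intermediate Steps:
v(u) = 1/(2*u)
k(a) = -18*a (k(a) = -9*(a + a) = -18*a)
g(x, z) = 4 (g(x, z) = 1/((½)/2) = 1/((½)*(½)) = 1/(¼) = 4)
k(82)/g(76, -69) = -18*82/4 = -1476*¼ = -369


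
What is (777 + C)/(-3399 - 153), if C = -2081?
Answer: 163/444 ≈ 0.36712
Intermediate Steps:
(777 + C)/(-3399 - 153) = (777 - 2081)/(-3399 - 153) = -1304/(-3552) = -1304*(-1/3552) = 163/444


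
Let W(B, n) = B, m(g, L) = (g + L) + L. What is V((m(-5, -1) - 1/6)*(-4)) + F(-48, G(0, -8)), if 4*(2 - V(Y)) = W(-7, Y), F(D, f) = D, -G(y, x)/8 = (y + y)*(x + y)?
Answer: -177/4 ≈ -44.250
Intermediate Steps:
G(y, x) = -16*y*(x + y) (G(y, x) = -8*(y + y)*(x + y) = -8*2*y*(x + y) = -16*y*(x + y))
m(g, L) = g + 2*L (m(g, L) = (L + g) + L = g + 2*L)
V(Y) = 15/4 (V(Y) = 2 - ¼*(-7) = 2 + 7/4 = 15/4)
V((m(-5, -1) - 1/6)*(-4)) + F(-48, G(0, -8)) = 15/4 - 48 = -177/4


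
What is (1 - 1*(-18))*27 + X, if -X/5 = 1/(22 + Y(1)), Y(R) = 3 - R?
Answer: 12307/24 ≈ 512.79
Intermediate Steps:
X = -5/24 (X = -5/(22 + (3 - 1*1)) = -5/(22 + (3 - 1)) = -5/(22 + 2) = -5/24 ≈ -0.20833)
(1 - 1*(-18))*27 + X = (1 - 1*(-18))*27 - 5/24 = (1 + 18)*27 - 5/24 = 19*27 - 5/24 = 513 - 5/24 = 12307/24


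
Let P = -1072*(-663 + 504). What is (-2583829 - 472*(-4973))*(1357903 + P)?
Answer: -361566581123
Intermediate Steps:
P = 170448 (P = -1072*(-159) = 170448)
(-2583829 - 472*(-4973))*(1357903 + P) = (-2583829 - 472*(-4973))*(1357903 + 170448) = (-2583829 + 2347256)*1528351 = -236573*1528351 = -361566581123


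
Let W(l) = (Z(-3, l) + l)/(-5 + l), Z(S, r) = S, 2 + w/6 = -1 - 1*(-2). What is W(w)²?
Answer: 81/121 ≈ 0.66942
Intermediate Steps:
w = -6 (w = -12 + 6*(-1 - 1*(-2)) = -12 + 6*(-1 + 2) = -12 + 6*1 = -12 + 6 = -6)
W(l) = (-3 + l)/(-5 + l)
W(w)² = ((-3 - 6)/(-5 - 6))² = (-9/(-11))² = (-1/11*(-9))² = (9/11)² = 81/121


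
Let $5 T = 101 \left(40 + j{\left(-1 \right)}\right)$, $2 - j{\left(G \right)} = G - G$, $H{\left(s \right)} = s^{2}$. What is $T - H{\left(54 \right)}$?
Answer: $- \frac{10338}{5} \approx -2067.6$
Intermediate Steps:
$j{\left(G \right)} = 2$ ($j{\left(G \right)} = 2 - \left(G - G\right) = 2 - 0 = 2 + 0 = 2$)
$T = \frac{4242}{5}$ ($T = \frac{101 \left(40 + 2\right)}{5} = \frac{101 \cdot 42}{5} = \frac{1}{5} \cdot 4242 = \frac{4242}{5} \approx 848.4$)
$T - H{\left(54 \right)} = \frac{4242}{5} - 54^{2} = \frac{4242}{5} - 2916 = - \frac{10338}{5}$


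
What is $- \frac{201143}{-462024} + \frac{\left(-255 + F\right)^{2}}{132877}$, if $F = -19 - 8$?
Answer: $\frac{63469274987}{61392363048} \approx 1.0338$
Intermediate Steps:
$F = -27$
$- \frac{201143}{-462024} + \frac{\left(-255 + F\right)^{2}}{132877} = - \frac{201143}{-462024} + \frac{\left(-255 - 27\right)^{2}}{132877} = \left(-201143\right) \left(- \frac{1}{462024}\right) + \left(-282\right)^{2} \cdot \frac{1}{132877} = \frac{201143}{462024} + 79524 \cdot \frac{1}{132877} = \frac{201143}{462024} + \frac{79524}{132877} = \frac{63469274987}{61392363048}$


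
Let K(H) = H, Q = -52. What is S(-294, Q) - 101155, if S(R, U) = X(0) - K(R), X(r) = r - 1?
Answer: -100862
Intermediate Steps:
X(r) = -1 + r
S(R, U) = -1 - R (S(R, U) = (-1 + 0) - R = -1 - R)
S(-294, Q) - 101155 = (-1 - 1*(-294)) - 101155 = (-1 + 294) - 101155 = 293 - 101155 = -100862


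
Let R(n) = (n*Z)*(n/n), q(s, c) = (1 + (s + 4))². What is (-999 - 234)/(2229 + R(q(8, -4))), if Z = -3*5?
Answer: 137/34 ≈ 4.0294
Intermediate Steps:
q(s, c) = (5 + s)² (q(s, c) = (1 + (4 + s))² = (5 + s)²)
Z = -15
R(n) = -15*n (R(n) = (n*(-15))*(n/n) = -15*n*1 = -15*n)
(-999 - 234)/(2229 + R(q(8, -4))) = (-999 - 234)/(2229 - 15*(5 + 8)²) = -1233/(2229 - 15*13²) = -1233/(2229 - 15*169) = -1233/(2229 - 2535) = -1233/(-306) = -1233*(-1/306) = 137/34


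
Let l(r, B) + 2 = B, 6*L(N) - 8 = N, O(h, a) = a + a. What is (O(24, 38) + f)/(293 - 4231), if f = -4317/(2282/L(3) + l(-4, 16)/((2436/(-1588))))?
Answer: -85736351/4656566860 ≈ -0.018412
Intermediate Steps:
O(h, a) = 2*a
L(N) = 4/3 + N/6
l(r, B) = -2 + B
f = -4131369/1182470 (f = -4317/(2282/(4/3 + (⅙)*3) + (-2 + 16)/((2436/(-1588)))) = -4317/(2282/(4/3 + ½) + 14/((2436*(-1/1588)))) = -4317/(2282/(11/6) + 14/(-609/397)) = -4317/(2282*(6/11) + 14*(-397/609)) = -4317/(13692/11 - 794/87) = -4317/1182470/957 = -4317*957/1182470 = -4131369/1182470 ≈ -3.4938)
(O(24, 38) + f)/(293 - 4231) = (2*38 - 4131369/1182470)/(293 - 4231) = (76 - 4131369/1182470)/(-3938) = (85736351/1182470)*(-1/3938) = -85736351/4656566860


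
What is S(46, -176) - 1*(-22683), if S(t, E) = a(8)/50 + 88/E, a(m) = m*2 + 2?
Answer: 1134143/50 ≈ 22683.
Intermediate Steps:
a(m) = 2 + 2*m (a(m) = 2*m + 2 = 2 + 2*m)
S(t, E) = 9/25 + 88/E (S(t, E) = (2 + 2*8)/50 + 88/E = (2 + 16)*(1/50) + 88/E = 18*(1/50) + 88/E = 9/25 + 88/E)
S(46, -176) - 1*(-22683) = (9/25 + 88/(-176)) - 1*(-22683) = (9/25 + 88*(-1/176)) + 22683 = (9/25 - 1/2) + 22683 = -7/50 + 22683 = 1134143/50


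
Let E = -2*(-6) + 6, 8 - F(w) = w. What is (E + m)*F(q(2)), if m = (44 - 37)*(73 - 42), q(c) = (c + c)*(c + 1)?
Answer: -940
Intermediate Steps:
q(c) = 2*c*(1 + c) (q(c) = (2*c)*(1 + c) = 2*c*(1 + c))
F(w) = 8 - w
m = 217 (m = 7*31 = 217)
E = 18 (E = 12 + 6 = 18)
(E + m)*F(q(2)) = (18 + 217)*(8 - 2*2*(1 + 2)) = 235*(8 - 2*2*3) = 235*(8 - 1*12) = 235*(8 - 12) = 235*(-4) = -940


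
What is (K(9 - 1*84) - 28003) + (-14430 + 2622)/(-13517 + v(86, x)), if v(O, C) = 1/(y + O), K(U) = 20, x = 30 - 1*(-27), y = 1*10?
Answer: -36310474705/1297631 ≈ -27982.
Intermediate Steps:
y = 10
x = 57 (x = 30 + 27 = 57)
v(O, C) = 1/(10 + O)
(K(9 - 1*84) - 28003) + (-14430 + 2622)/(-13517 + v(86, x)) = (20 - 28003) + (-14430 + 2622)/(-13517 + 1/(10 + 86)) = -27983 - 11808/(-13517 + 1/96) = -27983 - 11808/(-1297631/96) = -27983 - 11808*(-96/1297631) = -27983 + 1133568/1297631 = -36310474705/1297631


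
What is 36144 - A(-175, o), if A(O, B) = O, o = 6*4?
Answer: 36319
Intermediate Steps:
o = 24
36144 - A(-175, o) = 36144 - 1*(-175) = 36144 + 175 = 36319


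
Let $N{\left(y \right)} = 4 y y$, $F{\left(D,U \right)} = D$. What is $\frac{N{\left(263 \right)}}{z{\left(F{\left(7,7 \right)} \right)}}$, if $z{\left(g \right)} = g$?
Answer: $\frac{276676}{7} \approx 39525.0$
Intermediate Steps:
$N{\left(y \right)} = 4 y^{2}$
$\frac{N{\left(263 \right)}}{z{\left(F{\left(7,7 \right)} \right)}} = \frac{4 \cdot 263^{2}}{7} = 4 \cdot 69169 \cdot \frac{1}{7} = 276676 \cdot \frac{1}{7} = \frac{276676}{7}$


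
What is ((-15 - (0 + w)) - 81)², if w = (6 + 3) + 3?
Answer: 11664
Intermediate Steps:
w = 12 (w = 9 + 3 = 12)
((-15 - (0 + w)) - 81)² = ((-15 - (0 + 12)) - 81)² = ((-15 - 1*12) - 81)² = ((-15 - 12) - 81)² = (-27 - 81)² = (-108)² = 11664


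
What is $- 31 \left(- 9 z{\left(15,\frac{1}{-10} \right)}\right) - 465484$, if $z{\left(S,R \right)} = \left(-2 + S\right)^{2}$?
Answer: $-418333$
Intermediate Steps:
$- 31 \left(- 9 z{\left(15,\frac{1}{-10} \right)}\right) - 465484 = - 31 \left(- 9 \left(-2 + 15\right)^{2}\right) - 465484 = - 31 \left(- 9 \cdot 13^{2}\right) - 465484 = - 31 \left(\left(-9\right) 169\right) - 465484 = \left(-31\right) \left(-1521\right) - 465484 = 47151 - 465484 = -418333$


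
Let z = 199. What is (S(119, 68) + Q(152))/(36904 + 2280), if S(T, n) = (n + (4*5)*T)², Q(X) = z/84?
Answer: 503387335/3291456 ≈ 152.94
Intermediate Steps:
Q(X) = 199/84
S(T, n) = (n + 20*T)²
(S(119, 68) + Q(152))/(36904 + 2280) = ((68 + 20*119)² + 199/84)/(36904 + 2280) = ((68 + 2380)² + 199/84)/39184 = (2448² + 199/84)*(1/39184) = (5992704 + 199/84)*(1/39184) = (503387335/84)*(1/39184) = 503387335/3291456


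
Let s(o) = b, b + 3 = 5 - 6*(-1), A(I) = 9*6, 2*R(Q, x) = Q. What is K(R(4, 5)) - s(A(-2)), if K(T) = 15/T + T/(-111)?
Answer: -115/222 ≈ -0.51802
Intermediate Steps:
R(Q, x) = Q/2
K(T) = 15/T - T/111 (K(T) = 15/T + T*(-1/111) = 15/T - T/111)
A(I) = 54
b = 8 (b = -3 + (5 - 6*(-1)) = -3 + (5 + 6) = -3 + 11 = 8)
s(o) = 8
K(R(4, 5)) - s(A(-2)) = (15/(((1/2)*4)) - 4/222) - 1*8 = (15/2 - 1/111*2) - 8 = (15*(1/2) - 2/111) - 8 = (15/2 - 2/111) - 8 = 1661/222 - 8 = -115/222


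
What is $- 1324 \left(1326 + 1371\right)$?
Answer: $-3570828$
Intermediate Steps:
$- 1324 \left(1326 + 1371\right) = \left(-1324\right) 2697 = -3570828$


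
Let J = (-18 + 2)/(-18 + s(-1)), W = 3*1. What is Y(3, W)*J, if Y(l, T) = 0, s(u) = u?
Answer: 0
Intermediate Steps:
W = 3
J = 16/19 (J = (-18 + 2)/(-18 - 1) = -16/(-19) = -16*(-1/19) = 16/19 ≈ 0.84210)
Y(3, W)*J = 0*(16/19) = 0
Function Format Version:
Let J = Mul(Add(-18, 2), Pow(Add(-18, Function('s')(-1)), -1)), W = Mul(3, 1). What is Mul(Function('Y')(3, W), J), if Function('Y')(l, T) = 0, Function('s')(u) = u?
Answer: 0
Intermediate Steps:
W = 3
J = Rational(16, 19) (J = Mul(Add(-18, 2), Pow(Add(-18, -1), -1)) = Mul(-16, Pow(-19, -1)) = Mul(-16, Rational(-1, 19)) = Rational(16, 19) ≈ 0.84210)
Mul(Function('Y')(3, W), J) = Mul(0, Rational(16, 19)) = 0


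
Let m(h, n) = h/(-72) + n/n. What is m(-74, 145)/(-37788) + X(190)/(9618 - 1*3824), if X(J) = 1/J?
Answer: -19750603/374393679120 ≈ -5.2754e-5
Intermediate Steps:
m(h, n) = 1 - h/72 (m(h, n) = h*(-1/72) + 1 = -h/72 + 1 = 1 - h/72)
m(-74, 145)/(-37788) + X(190)/(9618 - 1*3824) = (1 - 1/72*(-74))/(-37788) + 1/(190*(9618 - 1*3824)) = (1 + 37/36)*(-1/37788) + 1/(190*(9618 - 3824)) = (73/36)*(-1/37788) + (1/190)/5794 = -73/1360368 + (1/190)*(1/5794) = -73/1360368 + 1/1100860 = -19750603/374393679120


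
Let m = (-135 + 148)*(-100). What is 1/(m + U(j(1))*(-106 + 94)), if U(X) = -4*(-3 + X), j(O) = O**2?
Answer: -1/1396 ≈ -0.00071633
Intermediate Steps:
U(X) = 12 - 4*X
m = -1300 (m = 13*(-100) = -1300)
1/(m + U(j(1))*(-106 + 94)) = 1/(-1300 + (12 - 4*1**2)*(-106 + 94)) = 1/(-1300 + (12 - 4*1)*(-12)) = 1/(-1300 + (12 - 4)*(-12)) = 1/(-1300 + 8*(-12)) = 1/(-1300 - 96) = 1/(-1396) = -1/1396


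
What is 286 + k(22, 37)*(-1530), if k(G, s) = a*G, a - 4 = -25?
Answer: 707146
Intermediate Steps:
a = -21 (a = 4 - 25 = -21)
k(G, s) = -21*G
286 + k(22, 37)*(-1530) = 286 - 21*22*(-1530) = 286 - 462*(-1530) = 286 + 706860 = 707146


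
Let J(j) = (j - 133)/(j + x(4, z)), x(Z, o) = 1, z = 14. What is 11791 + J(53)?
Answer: 318317/27 ≈ 11790.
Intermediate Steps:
J(j) = (-133 + j)/(1 + j) (J(j) = (j - 133)/(j + 1) = (-133 + j)/(1 + j))
11791 + J(53) = 11791 + (-133 + 53)/(1 + 53) = 11791 - 80/54 = 11791 + (1/54)*(-80) = 11791 - 40/27 = 318317/27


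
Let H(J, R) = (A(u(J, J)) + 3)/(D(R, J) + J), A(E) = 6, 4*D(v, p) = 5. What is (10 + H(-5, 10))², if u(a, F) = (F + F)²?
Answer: 1444/25 ≈ 57.760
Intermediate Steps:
u(a, F) = 4*F² (u(a, F) = (2*F)² = 4*F²)
D(v, p) = 5/4 (D(v, p) = (¼)*5 = 5/4)
H(J, R) = 9/(5/4 + J) (H(J, R) = (6 + 3)/(5/4 + J) = 9/(5/4 + J))
(10 + H(-5, 10))² = (10 + 36/(5 + 4*(-5)))² = (10 + 36/(5 - 20))² = (10 + 36/(-15))² = (10 + 36*(-1/15))² = (10 - 12/5)² = (38/5)² = 1444/25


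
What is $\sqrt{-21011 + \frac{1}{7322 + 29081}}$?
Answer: $\frac{2 i \sqrt{6960830878774}}{36403} \approx 144.95 i$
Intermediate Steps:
$\sqrt{-21011 + \frac{1}{7322 + 29081}} = \sqrt{-21011 + \frac{1}{36403}} = \sqrt{- \frac{764863432}{36403}} = \frac{2 i \sqrt{6960830878774}}{36403}$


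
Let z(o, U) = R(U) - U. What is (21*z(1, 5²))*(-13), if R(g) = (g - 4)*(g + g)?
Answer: -279825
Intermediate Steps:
R(g) = 2*g*(-4 + g) (R(g) = (-4 + g)*(2*g) = 2*g*(-4 + g))
z(o, U) = -U + 2*U*(-4 + U) (z(o, U) = 2*U*(-4 + U) - U = -U + 2*U*(-4 + U))
(21*z(1, 5²))*(-13) = (21*(5²*(-9 + 2*5²)))*(-13) = (21*(25*(-9 + 2*25)))*(-13) = (21*(25*(-9 + 50)))*(-13) = (21*(25*41))*(-13) = (21*1025)*(-13) = 21525*(-13) = -279825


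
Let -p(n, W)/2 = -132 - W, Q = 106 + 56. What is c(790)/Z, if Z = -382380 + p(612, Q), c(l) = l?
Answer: -395/190896 ≈ -0.0020692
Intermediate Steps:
Q = 162
p(n, W) = 264 + 2*W (p(n, W) = -2*(-132 - W) = 264 + 2*W)
Z = -381792 (Z = -382380 + (264 + 2*162) = -382380 + (264 + 324) = -382380 + 588 = -381792)
c(790)/Z = 790/(-381792) = 790*(-1/381792) = -395/190896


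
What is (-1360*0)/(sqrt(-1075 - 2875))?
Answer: 0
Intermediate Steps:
(-1360*0)/(sqrt(-1075 - 2875)) = 0/(sqrt(-3950)) = 0/((5*I*sqrt(158))) = 0*(-I*sqrt(158)/790) = 0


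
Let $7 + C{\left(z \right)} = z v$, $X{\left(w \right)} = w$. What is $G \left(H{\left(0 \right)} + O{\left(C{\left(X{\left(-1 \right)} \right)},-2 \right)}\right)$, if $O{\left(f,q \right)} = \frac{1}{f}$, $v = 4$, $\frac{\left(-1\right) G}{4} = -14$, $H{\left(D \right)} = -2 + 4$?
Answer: $\frac{1176}{11} \approx 106.91$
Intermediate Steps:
$H{\left(D \right)} = 2$
$G = 56$ ($G = \left(-4\right) \left(-14\right) = 56$)
$C{\left(z \right)} = -7 + 4 z$ ($C{\left(z \right)} = -7 + z 4 = -7 + 4 z$)
$G \left(H{\left(0 \right)} + O{\left(C{\left(X{\left(-1 \right)} \right)},-2 \right)}\right) = 56 \left(2 + \frac{1}{-7 + 4 \left(-1\right)}\right) = 56 \left(2 + \frac{1}{-7 - 4}\right) = 56 \left(2 + \frac{1}{-11}\right) = 56 \left(2 - \frac{1}{11}\right) = 56 \cdot \frac{21}{11} = \frac{1176}{11}$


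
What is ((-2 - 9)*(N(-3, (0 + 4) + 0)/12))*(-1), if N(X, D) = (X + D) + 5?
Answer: 11/2 ≈ 5.5000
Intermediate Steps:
N(X, D) = 5 + D + X (N(X, D) = (D + X) + 5 = 5 + D + X)
((-2 - 9)*(N(-3, (0 + 4) + 0)/12))*(-1) = ((-2 - 9)*((5 + ((0 + 4) + 0) - 3)/12))*(-1) = -11*(5 + (4 + 0) - 3)/12*(-1) = -11*(5 + 4 - 3)/12*(-1) = -66/12*(-1) = -11*½*(-1) = -11/2*(-1) = 11/2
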